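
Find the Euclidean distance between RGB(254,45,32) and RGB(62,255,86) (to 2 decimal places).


d = √[(R₁-R₂)² + (G₁-G₂)² + (B₁-B₂)²]
d = √[(254-62)² + (45-255)² + (32-86)²]
d = √[36864 + 44100 + 2916]
d = √83880
d ≈ 289.62


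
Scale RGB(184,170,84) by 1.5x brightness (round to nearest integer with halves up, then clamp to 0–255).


Multiply each channel by 1.5, round half up, clamp to [0, 255]
R: 184×1.5 = 276 → clamp → 255
G: 170×1.5 = 255
B: 84×1.5 = 126
= RGB(255, 255, 126)


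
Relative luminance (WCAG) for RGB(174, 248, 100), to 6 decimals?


Linearize each channel (sRGB transfer function): c = v/255; c_lin = c/12.92 if c ≤ 0.04045, else ((c+0.055)/1.055)^2.4
  R: 174/255 ≈ 0.682353 > 0.04045 → ((0.682353+0.055)/1.055)^2.4 ≈ 0.423268
  G: 248/255 ≈ 0.972549 > 0.04045 → ((0.972549+0.055)/1.055)^2.4 ≈ 0.938686
  B: 100/255 ≈ 0.392157 > 0.04045 → ((0.392157+0.055)/1.055)^2.4 ≈ 0.127438
R_lin = 0.423268, G_lin = 0.938686, B_lin = 0.127438
L = 0.2126×R + 0.7152×G + 0.0722×B
L = 0.2126×0.423268 + 0.7152×0.938686 + 0.0722×0.127438
L ≈ 0.770536


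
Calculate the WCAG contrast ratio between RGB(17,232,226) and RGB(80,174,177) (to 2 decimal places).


Linearize each sRGB channel c=v/255: c/12.92 if c ≤ 0.04045 else ((c+0.055)/1.055)^2.4
L = 0.2126×R_lin + 0.7152×G_lin + 0.0722×B_lin
Color 1 (17,232,226):
  R=17: 17/255≈0.0667 > 0.04045 → ((0.0667+0.055)/1.055)^2.4 ≈ 0.00561
  G=232: 232/255≈0.9098 > 0.04045 → ((0.9098+0.055)/1.055)^2.4 ≈ 0.80695
  B=226: 226/255≈0.8863 > 0.04045 → ((0.8863+0.055)/1.055)^2.4 ≈ 0.76052
  L1 = 0.2126×0.00561 + 0.7152×0.80695 + 0.0722×0.76052 ≈ 0.63323
Color 2 (80,174,177):
  R=80: 80/255≈0.3137 > 0.04045 → ((0.3137+0.055)/1.055)^2.4 ≈ 0.08022
  G=174: 174/255≈0.6824 > 0.04045 → ((0.6824+0.055)/1.055)^2.4 ≈ 0.42327
  B=177: 177/255≈0.6941 > 0.04045 → ((0.6941+0.055)/1.055)^2.4 ≈ 0.43966
  L2 = 0.2126×0.08022 + 0.7152×0.42327 + 0.0722×0.43966 ≈ 0.35152
Lighter = 0.63323, Darker = 0.35152
Ratio = (L_lighter + 0.05) / (L_darker + 0.05)
Ratio = (0.63323 + 0.05) / (0.35152 + 0.05) = 0.68323 / 0.40152 ≈ 1.7016
Ratio ≈ 1.70:1


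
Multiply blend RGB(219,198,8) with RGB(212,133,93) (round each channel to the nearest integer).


Multiply: C = A×B/255, rounded to nearest integer
R: 219×212/255 = 46428/255 ≈ 182.071 → 182
G: 198×133/255 = 26334/255 ≈ 103.271 → 103
B: 8×93/255 = 744/255 ≈ 2.918 → 3
= RGB(182, 103, 3)


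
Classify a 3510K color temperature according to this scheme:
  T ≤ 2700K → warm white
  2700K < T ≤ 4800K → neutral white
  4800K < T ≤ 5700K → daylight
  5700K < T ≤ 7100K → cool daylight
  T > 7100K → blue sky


Temperature: 3510K
2700K < 3510K ≤ 4800K → neutral white
Classification: neutral white


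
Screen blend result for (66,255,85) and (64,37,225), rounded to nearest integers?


Screen: C = 255 - (255-A)×(255-B)/255, rounded to nearest integer
R: 255 - (255-66)×(255-64)/255 = 255 - 36099/255 ≈ 255 - 141.565 = 113.435 → 113
G: 255 - (255-255)×(255-37)/255 = 255 - 0/255 ≈ 255 - 0.000 = 255.000 → 255
B: 255 - (255-85)×(255-225)/255 = 255 - 5100/255 ≈ 255 - 20.000 = 235.000 → 235
= RGB(113, 255, 235)


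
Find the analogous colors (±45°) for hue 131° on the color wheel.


Base hue: 131°
Left analog: (131 - 45) mod 360 = 86°
Right analog: (131 + 45) mod 360 = 176°
Analogous hues = 86° and 176°


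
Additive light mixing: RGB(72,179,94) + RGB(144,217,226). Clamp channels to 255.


Additive: each channel = min(255, C₁+C₂)
R: 72+144 = 216 → 216
G: 179+217 = 396 → 255
B: 94+226 = 320 → 255
= RGB(216, 255, 255)


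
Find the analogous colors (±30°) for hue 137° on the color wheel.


Base hue: 137°
Left analog: (137 - 30) mod 360 = 107°
Right analog: (137 + 30) mod 360 = 167°
Analogous hues = 107° and 167°


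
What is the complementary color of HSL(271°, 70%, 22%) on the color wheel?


Complement = opposite side of color wheel = hue + 180°
H' = (271 + 180) mod 360 = 91°
S and L unchanged.
= HSL(91°, 70%, 22%)


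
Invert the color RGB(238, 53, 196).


Invert: (255-R, 255-G, 255-B)
R: 255-238 = 17
G: 255-53 = 202
B: 255-196 = 59
= RGB(17, 202, 59)


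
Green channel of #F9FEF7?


Color: #F9FEF7
R = F9 = 249
G = FE = 254
B = F7 = 247
Green = 254


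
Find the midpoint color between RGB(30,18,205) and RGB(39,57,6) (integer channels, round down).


Midpoint: each channel = ⌊(C₁+C₂)/2⌋
R: ⌊(30+39)/2⌋ = 34
G: ⌊(18+57)/2⌋ = 37
B: ⌊(205+6)/2⌋ = 105
= RGB(34, 37, 105)


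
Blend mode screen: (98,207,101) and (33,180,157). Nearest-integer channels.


Screen: C = 255 - (255-A)×(255-B)/255, rounded to nearest integer
R: 255 - (255-98)×(255-33)/255 = 255 - 34854/255 ≈ 255 - 136.682 = 118.318 → 118
G: 255 - (255-207)×(255-180)/255 = 255 - 3600/255 ≈ 255 - 14.118 = 240.882 → 241
B: 255 - (255-101)×(255-157)/255 = 255 - 15092/255 ≈ 255 - 59.184 = 195.816 → 196
= RGB(118, 241, 196)


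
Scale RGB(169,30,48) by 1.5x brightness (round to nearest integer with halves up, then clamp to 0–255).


Multiply each channel by 1.5, round half up, clamp to [0, 255]
R: 169×1.5 = 253.5 → round → 254
G: 30×1.5 = 45
B: 48×1.5 = 72
= RGB(254, 45, 72)


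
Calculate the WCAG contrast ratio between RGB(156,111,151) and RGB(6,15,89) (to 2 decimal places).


Linearize each sRGB channel c=v/255: c/12.92 if c ≤ 0.04045 else ((c+0.055)/1.055)^2.4
L = 0.2126×R_lin + 0.7152×G_lin + 0.0722×B_lin
Color 1 (156,111,151):
  R=156: 156/255≈0.6118 > 0.04045 → ((0.6118+0.055)/1.055)^2.4 ≈ 0.33245
  G=111: 111/255≈0.4353 > 0.04045 → ((0.4353+0.055)/1.055)^2.4 ≈ 0.15896
  B=151: 151/255≈0.5922 > 0.04045 → ((0.5922+0.055)/1.055)^2.4 ≈ 0.30947
  L1 = 0.2126×0.33245 + 0.7152×0.15896 + 0.0722×0.30947 ≈ 0.20671
Color 2 (6,15,89):
  R=6: 6/255≈0.0235 ≤ 0.04045 → 0.0235/12.92 ≈ 0.00182
  G=15: 15/255≈0.0588 > 0.04045 → ((0.0588+0.055)/1.055)^2.4 ≈ 0.00478
  B=89: 89/255≈0.3490 > 0.04045 → ((0.3490+0.055)/1.055)^2.4 ≈ 0.09990
  L2 = 0.2126×0.00182 + 0.7152×0.00478 + 0.0722×0.09990 ≈ 0.01102
Lighter = 0.20671, Darker = 0.01102
Ratio = (L_lighter + 0.05) / (L_darker + 0.05)
Ratio = (0.20671 + 0.05) / (0.01102 + 0.05) = 0.25671 / 0.06102 ≈ 4.2073
Ratio ≈ 4.21:1


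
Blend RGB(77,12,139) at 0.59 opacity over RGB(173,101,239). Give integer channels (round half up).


C = α×F + (1-α)×B, with 1-α = 0.41
R: 0.59×77 + 0.41×173 = 45.43 + 70.93 = 116.36 → 116
G: 0.59×12 + 0.41×101 = 7.08 + 41.41 = 48.49 → 48
B: 0.59×139 + 0.41×239 = 82.01 + 97.99 = 180.00 → 180
= RGB(116, 48, 180)


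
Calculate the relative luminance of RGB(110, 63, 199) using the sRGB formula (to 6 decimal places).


Linearize each channel (sRGB transfer function): c = v/255; c_lin = c/12.92 if c ≤ 0.04045, else ((c+0.055)/1.055)^2.4
  R: 110/255 ≈ 0.431373 > 0.04045 → ((0.431373+0.055)/1.055)^2.4 ≈ 0.155926
  G: 63/255 ≈ 0.247059 > 0.04045 → ((0.247059+0.055)/1.055)^2.4 ≈ 0.049707
  B: 199/255 ≈ 0.780392 > 0.04045 → ((0.780392+0.055)/1.055)^2.4 ≈ 0.571125
R_lin = 0.155926, G_lin = 0.049707, B_lin = 0.571125
L = 0.2126×R + 0.7152×G + 0.0722×B
L = 0.2126×0.155926 + 0.7152×0.049707 + 0.0722×0.571125
L ≈ 0.109935


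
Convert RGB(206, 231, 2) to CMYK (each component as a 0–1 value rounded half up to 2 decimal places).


R'=206/255≈0.8078, G'=231/255≈0.9059, B'=2/255≈0.0078
K = 1 - max(R',G',B') = 1 - 231/255 = 24/255 = 0.09411… → 0.09
(1-R'-K)/(1-K) simplifies to (max-R)/max with max = 231:
C = (231-206)/231 = 25/231 = 0.10822… → 0.11
M = (231-231)/231 = 0/231 = 0 → 0.00
Y = (231-2)/231 = 229/231 = 0.99134… → 0.99
= CMYK(0.11, 0.00, 0.99, 0.09)


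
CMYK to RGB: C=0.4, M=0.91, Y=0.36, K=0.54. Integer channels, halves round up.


R = 255 × (1-C) × (1-K) = 255 × 0.60 × 0.46 = 70.38 → 70
G = 255 × (1-M) × (1-K) = 255 × 0.09 × 0.46 = 10.557 → 11
B = 255 × (1-Y) × (1-K) = 255 × 0.64 × 0.46 = 75.072 → 75
= RGB(70, 11, 75)


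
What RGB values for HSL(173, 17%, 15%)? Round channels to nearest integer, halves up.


H=173°, S=0.17, L=0.15
C = (1-|2L-1|)×S = (1-|-0.70|)×0.17 = 0.051
H' = H/60 = 173/60 ≈ 2.8833; X = C×(1-|H' mod 2 - 1|) = 0.04505
m = L - C/2 = 0.15 - 0.0255 = 0.1245
Sector ⌊H'⌋ = 2 → (R',G',B') = (0.0, 0.051, 0.04505)
RGB = ((R'+m)×255, (G'+m)×255, (B'+m)×255) = (31.7475, 44.7525, 43.23525)
Round half up → RGB(32, 45, 43)


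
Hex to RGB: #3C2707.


3C → 60 (R)
27 → 39 (G)
07 → 7 (B)
= RGB(60, 39, 7)


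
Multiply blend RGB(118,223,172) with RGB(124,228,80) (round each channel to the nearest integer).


Multiply: C = A×B/255, rounded to nearest integer
R: 118×124/255 = 14632/255 ≈ 57.380 → 57
G: 223×228/255 = 50844/255 ≈ 199.388 → 199
B: 172×80/255 = 13760/255 ≈ 53.961 → 54
= RGB(57, 199, 54)


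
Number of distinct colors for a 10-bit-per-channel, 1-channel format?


Total bits = 10 bits/channel × 1 channels = 10 bits
Distinct colors = 2^10
= 1,024 colors


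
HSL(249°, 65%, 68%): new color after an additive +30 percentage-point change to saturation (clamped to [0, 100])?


Original S = 65%
Adjustment = +30 percentage points
New S = 65 + (30) = 95
Clamp to [0, 100] → 95
= HSL(249°, 95%, 68%)


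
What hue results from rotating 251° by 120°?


New hue = (H + rotation) mod 360
New hue = (251 + 120) mod 360
= 371 mod 360
= 11°


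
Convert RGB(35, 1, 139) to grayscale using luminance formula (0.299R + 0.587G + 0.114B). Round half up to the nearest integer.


Gray = 0.299×R + 0.587×G + 0.114×B
Gray = 0.299×35 + 0.587×1 + 0.114×139
Gray = 10.465 + 0.587 + 15.846
Gray = 26.898 → round half up → 27
Gray = 27


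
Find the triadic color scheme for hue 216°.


Triadic: equally spaced at 120° intervals
H1 = 216°
H2 = (216 + 120) mod 360 = 336°
H3 = (216 + 240) mod 360 = 96°
Triadic = 216°, 336°, 96°


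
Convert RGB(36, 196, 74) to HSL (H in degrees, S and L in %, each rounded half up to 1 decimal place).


Normalize: R'=36/255≈0.1412, G'=196/255≈0.7686, B'=74/255≈0.2902
Max=196/255, Min=36/255, Δ=Max-Min=160/255
L = (Max+Min)/2 = (196+36)/510 = 232/510 = 0.45490… → L = 45.5%
L ≤ 0.5 → S = Δ/(Max+Min) = 160/(196+36) = 160/232 = 0.68965… → S = 69.0%
(the 1/255 factors cancel in S and H, so raw channel differences can be used)
Max is G' → H = 60 × ((B-R)/Δ + 2) = 60 × ((74-36)/160 + 2)
  38/160 + 2 = 0.2375 + 2 = 2.2375
  H = 60 × 2.2375 = 134.25° → H = 134.3°
= HSL(134.3°, 69.0%, 45.5%)


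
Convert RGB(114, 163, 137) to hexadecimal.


R = 114 → 72 (hex)
G = 163 → A3 (hex)
B = 137 → 89 (hex)
Hex = #72A389


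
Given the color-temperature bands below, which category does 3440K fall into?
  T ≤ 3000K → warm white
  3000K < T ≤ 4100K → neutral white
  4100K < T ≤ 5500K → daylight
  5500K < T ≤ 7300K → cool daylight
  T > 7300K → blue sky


Temperature: 3440K
3000K < 3440K ≤ 4100K → neutral white
Classification: neutral white


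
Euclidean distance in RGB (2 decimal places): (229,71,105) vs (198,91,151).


d = √[(R₁-R₂)² + (G₁-G₂)² + (B₁-B₂)²]
d = √[(229-198)² + (71-91)² + (105-151)²]
d = √[961 + 400 + 2116]
d = √3477
d ≈ 58.97


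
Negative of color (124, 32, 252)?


Invert: (255-R, 255-G, 255-B)
R: 255-124 = 131
G: 255-32 = 223
B: 255-252 = 3
= RGB(131, 223, 3)


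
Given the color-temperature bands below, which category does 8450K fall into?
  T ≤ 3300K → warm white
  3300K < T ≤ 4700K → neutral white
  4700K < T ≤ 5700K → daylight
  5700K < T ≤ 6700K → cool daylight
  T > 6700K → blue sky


Temperature: 8450K
8450K > 6700K → blue sky
Classification: blue sky


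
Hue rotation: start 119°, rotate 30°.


New hue = (H + rotation) mod 360
New hue = (119 + 30) mod 360
= 149 mod 360
= 149°


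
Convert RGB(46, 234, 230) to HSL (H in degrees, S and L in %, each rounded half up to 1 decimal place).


Normalize: R'=46/255≈0.1804, G'=234/255≈0.9176, B'=230/255≈0.9020
Max=234/255, Min=46/255, Δ=Max-Min=188/255
L = (Max+Min)/2 = (234+46)/510 = 280/510 = 0.54901… → L = 54.9%
L > 0.5 → S = Δ/(2-Max-Min) = 188/(510-234-46) = 188/230 = 0.81739… → S = 81.7%
(the 1/255 factors cancel in S and H, so raw channel differences can be used)
Max is G' → H = 60 × ((B-R)/Δ + 2) = 60 × ((230-46)/188 + 2)
  184/188 + 2 = 0.9787… + 2 = 2.9787…
  H = 60 × 2.9787… = 178.723…° → H = 178.7°
= HSL(178.7°, 81.7%, 54.9%)


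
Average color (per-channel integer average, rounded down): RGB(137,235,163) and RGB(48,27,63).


Midpoint: each channel = ⌊(C₁+C₂)/2⌋
R: ⌊(137+48)/2⌋ = 92
G: ⌊(235+27)/2⌋ = 131
B: ⌊(163+63)/2⌋ = 113
= RGB(92, 131, 113)


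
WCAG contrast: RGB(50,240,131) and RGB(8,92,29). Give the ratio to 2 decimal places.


Linearize each sRGB channel c=v/255: c/12.92 if c ≤ 0.04045 else ((c+0.055)/1.055)^2.4
L = 0.2126×R_lin + 0.7152×G_lin + 0.0722×B_lin
Color 1 (50,240,131):
  R=50: 50/255≈0.1961 > 0.04045 → ((0.1961+0.055)/1.055)^2.4 ≈ 0.03190
  G=240: 240/255≈0.9412 > 0.04045 → ((0.9412+0.055)/1.055)^2.4 ≈ 0.87137
  B=131: 131/255≈0.5137 > 0.04045 → ((0.5137+0.055)/1.055)^2.4 ≈ 0.22697
  L1 = 0.2126×0.03190 + 0.7152×0.87137 + 0.0722×0.22697 ≈ 0.64637
Color 2 (8,92,29):
  R=8: 8/255≈0.0314 ≤ 0.04045 → 0.0314/12.92 ≈ 0.00243
  G=92: 92/255≈0.3608 > 0.04045 → ((0.3608+0.055)/1.055)^2.4 ≈ 0.10702
  B=29: 29/255≈0.1137 > 0.04045 → ((0.1137+0.055)/1.055)^2.4 ≈ 0.01229
  L2 = 0.2126×0.00243 + 0.7152×0.10702 + 0.0722×0.01229 ≈ 0.07795
Lighter = 0.64637, Darker = 0.07795
Ratio = (L_lighter + 0.05) / (L_darker + 0.05)
Ratio = (0.64637 + 0.05) / (0.07795 + 0.05) = 0.69637 / 0.12795 ≈ 5.4427
Ratio ≈ 5.44:1


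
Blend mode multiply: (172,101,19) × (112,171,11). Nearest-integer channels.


Multiply: C = A×B/255, rounded to nearest integer
R: 172×112/255 = 19264/255 ≈ 75.545 → 76
G: 101×171/255 = 17271/255 ≈ 67.729 → 68
B: 19×11/255 = 209/255 ≈ 0.820 → 1
= RGB(76, 68, 1)


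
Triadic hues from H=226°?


Triadic: equally spaced at 120° intervals
H1 = 226°
H2 = (226 + 120) mod 360 = 346°
H3 = (226 + 240) mod 360 = 106°
Triadic = 226°, 346°, 106°


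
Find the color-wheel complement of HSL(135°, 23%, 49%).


Complement = opposite side of color wheel = hue + 180°
H' = (135 + 180) mod 360 = 315°
S and L unchanged.
= HSL(315°, 23%, 49%)


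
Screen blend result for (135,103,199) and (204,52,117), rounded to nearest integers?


Screen: C = 255 - (255-A)×(255-B)/255, rounded to nearest integer
R: 255 - (255-135)×(255-204)/255 = 255 - 6120/255 ≈ 255 - 24.000 = 231.000 → 231
G: 255 - (255-103)×(255-52)/255 = 255 - 30856/255 ≈ 255 - 121.004 = 133.996 → 134
B: 255 - (255-199)×(255-117)/255 = 255 - 7728/255 ≈ 255 - 30.306 = 224.694 → 225
= RGB(231, 134, 225)


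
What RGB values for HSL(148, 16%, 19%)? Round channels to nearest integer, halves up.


H=148°, S=0.16, L=0.19
C = (1-|2L-1|)×S = (1-|-0.62|)×0.16 = 0.0608
H' = H/60 = 148/60 ≈ 2.4667; X = C×(1-|H' mod 2 - 1|) ≈ 0.0284
m = L - C/2 = 0.19 - 0.0304 = 0.1596
Sector ⌊H'⌋ = 2 → (R',G',B') = (0.0, 0.0608, ≈0.0284)
RGB = ((R'+m)×255, (G'+m)×255, (B'+m)×255) = (40.698, 56.202, 47.9332)
Round half up → RGB(41, 56, 48)


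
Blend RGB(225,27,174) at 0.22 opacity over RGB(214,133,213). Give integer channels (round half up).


C = α×F + (1-α)×B, with 1-α = 0.78
R: 0.22×225 + 0.78×214 = 49.50 + 166.92 = 216.42 → 216
G: 0.22×27 + 0.78×133 = 5.94 + 103.74 = 109.68 → 110
B: 0.22×174 + 0.78×213 = 38.28 + 166.14 = 204.42 → 204
= RGB(216, 110, 204)


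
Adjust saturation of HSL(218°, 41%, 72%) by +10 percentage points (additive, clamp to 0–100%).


Original S = 41%
Adjustment = +10 percentage points
New S = 41 + (10) = 51
Clamp to [0, 100] → 51
= HSL(218°, 51%, 72%)


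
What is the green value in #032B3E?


Color: #032B3E
R = 03 = 3
G = 2B = 43
B = 3E = 62
Green = 43


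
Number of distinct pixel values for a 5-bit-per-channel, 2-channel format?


Total bits = 5 bits/channel × 2 channels = 10 bits
Distinct pixel values = 2^10
= 1,024 pixel values


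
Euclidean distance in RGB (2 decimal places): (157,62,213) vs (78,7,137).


d = √[(R₁-R₂)² + (G₁-G₂)² + (B₁-B₂)²]
d = √[(157-78)² + (62-7)² + (213-137)²]
d = √[6241 + 3025 + 5776]
d = √15042
d ≈ 122.65


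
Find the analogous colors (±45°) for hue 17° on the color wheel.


Base hue: 17°
Left analog: (17 - 45) mod 360 = 332°
Right analog: (17 + 45) mod 360 = 62°
Analogous hues = 332° and 62°


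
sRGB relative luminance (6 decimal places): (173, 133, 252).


Linearize each channel (sRGB transfer function): c = v/255; c_lin = c/12.92 if c ≤ 0.04045, else ((c+0.055)/1.055)^2.4
  R: 173/255 ≈ 0.678431 > 0.04045 → ((0.678431+0.055)/1.055)^2.4 ≈ 0.417885
  G: 133/255 ≈ 0.521569 > 0.04045 → ((0.521569+0.055)/1.055)^2.4 ≈ 0.234551
  B: 252/255 ≈ 0.988235 > 0.04045 → ((0.988235+0.055)/1.055)^2.4 ≈ 0.973445
R_lin = 0.417885, G_lin = 0.234551, B_lin = 0.973445
L = 0.2126×R + 0.7152×G + 0.0722×B
L = 0.2126×0.417885 + 0.7152×0.234551 + 0.0722×0.973445
L ≈ 0.326876


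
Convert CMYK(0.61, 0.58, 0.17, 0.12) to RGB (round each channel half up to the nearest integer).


R = 255 × (1-C) × (1-K) = 255 × 0.39 × 0.88 = 87.516 → 88
G = 255 × (1-M) × (1-K) = 255 × 0.42 × 0.88 = 94.248 → 94
B = 255 × (1-Y) × (1-K) = 255 × 0.83 × 0.88 = 186.252 → 186
= RGB(88, 94, 186)


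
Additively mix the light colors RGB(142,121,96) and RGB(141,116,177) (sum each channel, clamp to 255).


Additive: each channel = min(255, C₁+C₂)
R: 142+141 = 283 → 255
G: 121+116 = 237 → 237
B: 96+177 = 273 → 255
= RGB(255, 237, 255)


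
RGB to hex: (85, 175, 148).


R = 85 → 55 (hex)
G = 175 → AF (hex)
B = 148 → 94 (hex)
Hex = #55AF94


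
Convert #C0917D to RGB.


C0 → 192 (R)
91 → 145 (G)
7D → 125 (B)
= RGB(192, 145, 125)


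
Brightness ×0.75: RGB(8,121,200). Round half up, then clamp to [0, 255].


Multiply each channel by 0.75, round half up, clamp to [0, 255]
R: 8×0.75 = 6
G: 121×0.75 = 90.75 → round → 91
B: 200×0.75 = 150
= RGB(6, 91, 150)


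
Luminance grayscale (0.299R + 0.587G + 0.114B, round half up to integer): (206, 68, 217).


Gray = 0.299×R + 0.587×G + 0.114×B
Gray = 0.299×206 + 0.587×68 + 0.114×217
Gray = 61.594 + 39.916 + 24.738
Gray = 126.248 → round half up → 126
Gray = 126


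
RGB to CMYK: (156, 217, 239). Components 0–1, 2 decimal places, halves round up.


R'=156/255≈0.6118, G'=217/255≈0.8510, B'=239/255≈0.9373
K = 1 - max(R',G',B') = 1 - 239/255 = 16/255 = 0.06274… → 0.06
(1-R'-K)/(1-K) simplifies to (max-R)/max with max = 239:
C = (239-156)/239 = 83/239 = 0.34728… → 0.35
M = (239-217)/239 = 22/239 = 0.09205… → 0.09
Y = (239-239)/239 = 0/239 = 0 → 0.00
= CMYK(0.35, 0.09, 0.00, 0.06)


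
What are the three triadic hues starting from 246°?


Triadic: equally spaced at 120° intervals
H1 = 246°
H2 = (246 + 120) mod 360 = 6°
H3 = (246 + 240) mod 360 = 126°
Triadic = 246°, 6°, 126°


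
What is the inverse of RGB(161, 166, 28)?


Invert: (255-R, 255-G, 255-B)
R: 255-161 = 94
G: 255-166 = 89
B: 255-28 = 227
= RGB(94, 89, 227)


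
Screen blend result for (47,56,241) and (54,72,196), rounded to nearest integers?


Screen: C = 255 - (255-A)×(255-B)/255, rounded to nearest integer
R: 255 - (255-47)×(255-54)/255 = 255 - 41808/255 ≈ 255 - 163.953 = 91.047 → 91
G: 255 - (255-56)×(255-72)/255 = 255 - 36417/255 ≈ 255 - 142.812 = 112.188 → 112
B: 255 - (255-241)×(255-196)/255 = 255 - 826/255 ≈ 255 - 3.239 = 251.761 → 252
= RGB(91, 112, 252)


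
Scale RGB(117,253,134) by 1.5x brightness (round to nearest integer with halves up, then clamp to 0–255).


Multiply each channel by 1.5, round half up, clamp to [0, 255]
R: 117×1.5 = 175.5 → round → 176
G: 253×1.5 = 379.5 → round → 380 → clamp → 255
B: 134×1.5 = 201
= RGB(176, 255, 201)


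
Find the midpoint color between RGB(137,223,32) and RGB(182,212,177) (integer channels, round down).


Midpoint: each channel = ⌊(C₁+C₂)/2⌋
R: ⌊(137+182)/2⌋ = 159
G: ⌊(223+212)/2⌋ = 217
B: ⌊(32+177)/2⌋ = 104
= RGB(159, 217, 104)


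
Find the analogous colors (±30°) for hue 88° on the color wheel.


Base hue: 88°
Left analog: (88 - 30) mod 360 = 58°
Right analog: (88 + 30) mod 360 = 118°
Analogous hues = 58° and 118°


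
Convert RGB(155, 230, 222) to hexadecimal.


R = 155 → 9B (hex)
G = 230 → E6 (hex)
B = 222 → DE (hex)
Hex = #9BE6DE


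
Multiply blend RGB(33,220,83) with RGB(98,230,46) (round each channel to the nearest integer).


Multiply: C = A×B/255, rounded to nearest integer
R: 33×98/255 = 3234/255 ≈ 12.682 → 13
G: 220×230/255 = 50600/255 ≈ 198.431 → 198
B: 83×46/255 = 3818/255 ≈ 14.973 → 15
= RGB(13, 198, 15)


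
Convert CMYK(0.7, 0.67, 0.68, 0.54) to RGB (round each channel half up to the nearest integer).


R = 255 × (1-C) × (1-K) = 255 × 0.30 × 0.46 = 35.19 → 35
G = 255 × (1-M) × (1-K) = 255 × 0.33 × 0.46 = 38.709 → 39
B = 255 × (1-Y) × (1-K) = 255 × 0.32 × 0.46 = 37.536 → 38
= RGB(35, 39, 38)


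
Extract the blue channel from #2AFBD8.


Color: #2AFBD8
R = 2A = 42
G = FB = 251
B = D8 = 216
Blue = 216


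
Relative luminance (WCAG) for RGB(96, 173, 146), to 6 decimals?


Linearize each channel (sRGB transfer function): c = v/255; c_lin = c/12.92 if c ≤ 0.04045, else ((c+0.055)/1.055)^2.4
  R: 96/255 ≈ 0.376471 > 0.04045 → ((0.376471+0.055)/1.055)^2.4 ≈ 0.116971
  G: 173/255 ≈ 0.678431 > 0.04045 → ((0.678431+0.055)/1.055)^2.4 ≈ 0.417885
  B: 146/255 ≈ 0.572549 > 0.04045 → ((0.572549+0.055)/1.055)^2.4 ≈ 0.287441
R_lin = 0.116971, G_lin = 0.417885, B_lin = 0.287441
L = 0.2126×R + 0.7152×G + 0.0722×B
L = 0.2126×0.116971 + 0.7152×0.417885 + 0.0722×0.287441
L ≈ 0.344493


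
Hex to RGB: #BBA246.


BB → 187 (R)
A2 → 162 (G)
46 → 70 (B)
= RGB(187, 162, 70)


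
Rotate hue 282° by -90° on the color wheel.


New hue = (H + rotation) mod 360
New hue = (282 -90) mod 360
= 192 mod 360
= 192°


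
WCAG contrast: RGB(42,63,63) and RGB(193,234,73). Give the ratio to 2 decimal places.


Linearize each sRGB channel c=v/255: c/12.92 if c ≤ 0.04045 else ((c+0.055)/1.055)^2.4
L = 0.2126×R_lin + 0.7152×G_lin + 0.0722×B_lin
Color 1 (42,63,63):
  R=42: 42/255≈0.1647 > 0.04045 → ((0.1647+0.055)/1.055)^2.4 ≈ 0.02315
  G=63: 63/255≈0.2471 > 0.04045 → ((0.2471+0.055)/1.055)^2.4 ≈ 0.04971
  B=63: 63/255≈0.2471 > 0.04045 → ((0.2471+0.055)/1.055)^2.4 ≈ 0.04971
  L1 = 0.2126×0.02315 + 0.7152×0.04971 + 0.0722×0.04971 ≈ 0.04406
Color 2 (193,234,73):
  R=193: 193/255≈0.7569 > 0.04045 → ((0.7569+0.055)/1.055)^2.4 ≈ 0.53328
  G=234: 234/255≈0.9176 > 0.04045 → ((0.9176+0.055)/1.055)^2.4 ≈ 0.82279
  B=73: 73/255≈0.2863 > 0.04045 → ((0.2863+0.055)/1.055)^2.4 ≈ 0.06663
  L2 = 0.2126×0.53328 + 0.7152×0.82279 + 0.0722×0.06663 ≈ 0.70664
Lighter = 0.70664, Darker = 0.04406
Ratio = (L_lighter + 0.05) / (L_darker + 0.05)
Ratio = (0.70664 + 0.05) / (0.04406 + 0.05) = 0.75664 / 0.09406 ≈ 8.0441
Ratio ≈ 8.04:1


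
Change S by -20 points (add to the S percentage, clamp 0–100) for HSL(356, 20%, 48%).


Original S = 20%
Adjustment = -20 percentage points
New S = 20 + (-20) = 0
Clamp to [0, 100] → 0
= HSL(356°, 0%, 48%)


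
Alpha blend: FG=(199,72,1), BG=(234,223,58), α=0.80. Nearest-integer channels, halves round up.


C = α×F + (1-α)×B, with 1-α = 0.20
R: 0.80×199 + 0.20×234 = 159.20 + 46.80 = 206.00 → 206
G: 0.80×72 + 0.20×223 = 57.60 + 44.60 = 102.20 → 102
B: 0.80×1 + 0.20×58 = 0.80 + 11.60 = 12.40 → 12
= RGB(206, 102, 12)


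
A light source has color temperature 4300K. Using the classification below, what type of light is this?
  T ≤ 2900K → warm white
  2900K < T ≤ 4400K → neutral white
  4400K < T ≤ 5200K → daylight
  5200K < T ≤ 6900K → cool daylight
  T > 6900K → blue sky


Temperature: 4300K
2900K < 4300K ≤ 4400K → neutral white
Classification: neutral white


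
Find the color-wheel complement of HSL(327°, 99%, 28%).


Complement = opposite side of color wheel = hue + 180°
H' = (327 + 180) mod 360 = 147°
S and L unchanged.
= HSL(147°, 99%, 28%)


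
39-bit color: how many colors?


Colors = 2^bits = 2^39
= 549,755,813,888 colors


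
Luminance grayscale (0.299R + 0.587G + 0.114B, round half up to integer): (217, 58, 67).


Gray = 0.299×R + 0.587×G + 0.114×B
Gray = 0.299×217 + 0.587×58 + 0.114×67
Gray = 64.883 + 34.046 + 7.638
Gray = 106.567 → round half up → 107
Gray = 107


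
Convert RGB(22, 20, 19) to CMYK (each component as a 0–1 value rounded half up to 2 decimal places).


R'=22/255≈0.0863, G'=20/255≈0.0784, B'=19/255≈0.0745
K = 1 - max(R',G',B') = 1 - 22/255 = 233/255 = 0.91372… → 0.91
(1-R'-K)/(1-K) simplifies to (max-R)/max with max = 22:
C = (22-22)/22 = 0/22 = 0 → 0.00
M = (22-20)/22 = 2/22 = 0.09090… → 0.09
Y = (22-19)/22 = 3/22 = 0.13636… → 0.14
= CMYK(0.00, 0.09, 0.14, 0.91)


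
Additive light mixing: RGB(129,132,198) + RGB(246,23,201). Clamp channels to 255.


Additive: each channel = min(255, C₁+C₂)
R: 129+246 = 375 → 255
G: 132+23 = 155 → 155
B: 198+201 = 399 → 255
= RGB(255, 155, 255)


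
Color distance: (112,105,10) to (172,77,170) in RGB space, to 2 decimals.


d = √[(R₁-R₂)² + (G₁-G₂)² + (B₁-B₂)²]
d = √[(112-172)² + (105-77)² + (10-170)²]
d = √[3600 + 784 + 25600]
d = √29984
d ≈ 173.16


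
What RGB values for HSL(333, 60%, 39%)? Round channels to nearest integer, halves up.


H=333°, S=0.60, L=0.39
C = (1-|2L-1|)×S = (1-|-0.22|)×0.60 = 0.468
H' = H/60 = 333/60 ≈ 5.5500; X = C×(1-|H' mod 2 - 1|) = 0.2106
m = L - C/2 = 0.39 - 0.234 = 0.156
Sector ⌊H'⌋ = 5 → (R',G',B') = (0.468, 0.0, 0.2106)
RGB = ((R'+m)×255, (G'+m)×255, (B'+m)×255) = (159.12, 39.78, 93.483)
Round half up → RGB(159, 40, 93)


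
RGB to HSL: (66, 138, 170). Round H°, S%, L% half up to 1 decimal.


Normalize: R'=66/255≈0.2588, G'=138/255≈0.5412, B'=170/255≈0.6667
Max=170/255, Min=66/255, Δ=Max-Min=104/255
L = (Max+Min)/2 = (170+66)/510 = 236/510 = 0.46274… → L = 46.3%
L ≤ 0.5 → S = Δ/(Max+Min) = 104/(170+66) = 104/236 = 0.44067… → S = 44.1%
(the 1/255 factors cancel in S and H, so raw channel differences can be used)
Max is B' → H = 60 × ((R-G)/Δ + 4) = 60 × ((66-138)/104 + 4)
  -72/104 + 4 = -0.6923… + 4 = 3.3076…
  H = 60 × 3.3076… = 198.461…° → H = 198.5°
= HSL(198.5°, 44.1%, 46.3%)


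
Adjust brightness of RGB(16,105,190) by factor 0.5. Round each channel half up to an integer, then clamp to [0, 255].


Multiply each channel by 0.5, round half up, clamp to [0, 255]
R: 16×0.5 = 8
G: 105×0.5 = 52.5 → round → 53
B: 190×0.5 = 95
= RGB(8, 53, 95)


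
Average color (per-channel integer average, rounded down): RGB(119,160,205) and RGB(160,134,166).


Midpoint: each channel = ⌊(C₁+C₂)/2⌋
R: ⌊(119+160)/2⌋ = 139
G: ⌊(160+134)/2⌋ = 147
B: ⌊(205+166)/2⌋ = 185
= RGB(139, 147, 185)


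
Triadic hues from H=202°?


Triadic: equally spaced at 120° intervals
H1 = 202°
H2 = (202 + 120) mod 360 = 322°
H3 = (202 + 240) mod 360 = 82°
Triadic = 202°, 322°, 82°


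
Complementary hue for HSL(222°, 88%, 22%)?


Complement = opposite side of color wheel = hue + 180°
H' = (222 + 180) mod 360 = 42°
S and L unchanged.
= HSL(42°, 88%, 22%)


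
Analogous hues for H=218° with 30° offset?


Base hue: 218°
Left analog: (218 - 30) mod 360 = 188°
Right analog: (218 + 30) mod 360 = 248°
Analogous hues = 188° and 248°


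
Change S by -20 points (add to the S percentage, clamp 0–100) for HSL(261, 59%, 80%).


Original S = 59%
Adjustment = -20 percentage points
New S = 59 + (-20) = 39
Clamp to [0, 100] → 39
= HSL(261°, 39%, 80%)


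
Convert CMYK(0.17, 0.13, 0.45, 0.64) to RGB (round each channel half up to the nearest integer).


R = 255 × (1-C) × (1-K) = 255 × 0.83 × 0.36 = 76.194 → 76
G = 255 × (1-M) × (1-K) = 255 × 0.87 × 0.36 = 79.866 → 80
B = 255 × (1-Y) × (1-K) = 255 × 0.55 × 0.36 = 50.49 → 50
= RGB(76, 80, 50)


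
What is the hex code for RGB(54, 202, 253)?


R = 54 → 36 (hex)
G = 202 → CA (hex)
B = 253 → FD (hex)
Hex = #36CAFD


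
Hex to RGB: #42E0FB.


42 → 66 (R)
E0 → 224 (G)
FB → 251 (B)
= RGB(66, 224, 251)


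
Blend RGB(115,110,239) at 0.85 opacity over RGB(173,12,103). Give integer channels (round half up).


C = α×F + (1-α)×B, with 1-α = 0.15
R: 0.85×115 + 0.15×173 = 97.75 + 25.95 = 123.70 → 124
G: 0.85×110 + 0.15×12 = 93.50 + 1.80 = 95.30 → 95
B: 0.85×239 + 0.15×103 = 203.15 + 15.45 = 218.60 → 219
= RGB(124, 95, 219)


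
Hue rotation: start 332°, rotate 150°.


New hue = (H + rotation) mod 360
New hue = (332 + 150) mod 360
= 482 mod 360
= 122°


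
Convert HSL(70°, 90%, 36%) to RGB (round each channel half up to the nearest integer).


H=70°, S=0.90, L=0.36
C = (1-|2L-1|)×S = (1-|-0.28|)×0.90 = 0.648
H' = H/60 = 70/60 ≈ 1.1667; X = C×(1-|H' mod 2 - 1|) = 0.54
m = L - C/2 = 0.36 - 0.324 = 0.036
Sector ⌊H'⌋ = 1 → (R',G',B') = (0.54, 0.648, 0.0)
RGB = ((R'+m)×255, (G'+m)×255, (B'+m)×255) = (146.88, 174.42, 9.18)
Round half up → RGB(147, 174, 9)


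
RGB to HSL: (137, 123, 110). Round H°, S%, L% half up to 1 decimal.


Normalize: R'=137/255≈0.5373, G'=123/255≈0.4824, B'=110/255≈0.4314
Max=137/255, Min=110/255, Δ=Max-Min=27/255
L = (Max+Min)/2 = (137+110)/510 = 247/510 = 0.48431… → L = 48.4%
L ≤ 0.5 → S = Δ/(Max+Min) = 27/(137+110) = 27/247 = 0.10931… → S = 10.9%
(the 1/255 factors cancel in S and H, so raw channel differences can be used)
Max is R' → H = 60 × (((G-B)/Δ) mod 6) = 60 × (((123-110)/27) mod 6)
  13/27 = 0.4814…
  H = 60 × 0.4814… = 28.888…° → H = 28.9°
= HSL(28.9°, 10.9%, 48.4%)


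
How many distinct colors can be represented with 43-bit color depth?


Colors = 2^bits = 2^43
= 8,796,093,022,208 colors


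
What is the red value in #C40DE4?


Color: #C40DE4
R = C4 = 196
G = 0D = 13
B = E4 = 228
Red = 196


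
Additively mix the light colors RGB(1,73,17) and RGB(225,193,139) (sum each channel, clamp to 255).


Additive: each channel = min(255, C₁+C₂)
R: 1+225 = 226 → 226
G: 73+193 = 266 → 255
B: 17+139 = 156 → 156
= RGB(226, 255, 156)


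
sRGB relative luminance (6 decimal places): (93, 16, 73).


Linearize each channel (sRGB transfer function): c = v/255; c_lin = c/12.92 if c ≤ 0.04045, else ((c+0.055)/1.055)^2.4
  R: 93/255 ≈ 0.364706 > 0.04045 → ((0.364706+0.055)/1.055)^2.4 ≈ 0.109462
  G: 16/255 ≈ 0.062745 > 0.04045 → ((0.062745+0.055)/1.055)^2.4 ≈ 0.005182
  B: 73/255 ≈ 0.286275 > 0.04045 → ((0.286275+0.055)/1.055)^2.4 ≈ 0.066626
R_lin = 0.109462, G_lin = 0.005182, B_lin = 0.066626
L = 0.2126×R + 0.7152×G + 0.0722×B
L = 0.2126×0.109462 + 0.7152×0.005182 + 0.0722×0.066626
L ≈ 0.031788


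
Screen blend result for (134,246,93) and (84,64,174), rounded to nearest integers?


Screen: C = 255 - (255-A)×(255-B)/255, rounded to nearest integer
R: 255 - (255-134)×(255-84)/255 = 255 - 20691/255 ≈ 255 - 81.141 = 173.859 → 174
G: 255 - (255-246)×(255-64)/255 = 255 - 1719/255 ≈ 255 - 6.741 = 248.259 → 248
B: 255 - (255-93)×(255-174)/255 = 255 - 13122/255 ≈ 255 - 51.459 = 203.541 → 204
= RGB(174, 248, 204)


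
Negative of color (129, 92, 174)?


Invert: (255-R, 255-G, 255-B)
R: 255-129 = 126
G: 255-92 = 163
B: 255-174 = 81
= RGB(126, 163, 81)


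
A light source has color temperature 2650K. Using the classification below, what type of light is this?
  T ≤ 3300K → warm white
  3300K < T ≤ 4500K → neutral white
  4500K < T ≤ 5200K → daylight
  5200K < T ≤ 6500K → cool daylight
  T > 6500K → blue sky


Temperature: 2650K
2650K ≤ 3300K → warm white
Classification: warm white


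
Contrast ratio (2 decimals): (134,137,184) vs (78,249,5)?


Linearize each sRGB channel c=v/255: c/12.92 if c ≤ 0.04045 else ((c+0.055)/1.055)^2.4
L = 0.2126×R_lin + 0.7152×G_lin + 0.0722×B_lin
Color 1 (134,137,184):
  R=134: 134/255≈0.5255 > 0.04045 → ((0.5255+0.055)/1.055)^2.4 ≈ 0.23840
  G=137: 137/255≈0.5373 > 0.04045 → ((0.5373+0.055)/1.055)^2.4 ≈ 0.25016
  B=184: 184/255≈0.7216 > 0.04045 → ((0.7216+0.055)/1.055)^2.4 ≈ 0.47932
  L1 = 0.2126×0.23840 + 0.7152×0.25016 + 0.0722×0.47932 ≈ 0.26420
Color 2 (78,249,5):
  R=78: 78/255≈0.3059 > 0.04045 → ((0.3059+0.055)/1.055)^2.4 ≈ 0.07619
  G=249: 249/255≈0.9765 > 0.04045 → ((0.9765+0.055)/1.055)^2.4 ≈ 0.94731
  B=5: 5/255≈0.0196 ≤ 0.04045 → 0.0196/12.92 ≈ 0.00152
  L2 = 0.2126×0.07619 + 0.7152×0.94731 + 0.0722×0.00152 ≈ 0.69382
Lighter = 0.69382, Darker = 0.26420
Ratio = (L_lighter + 0.05) / (L_darker + 0.05)
Ratio = (0.69382 + 0.05) / (0.26420 + 0.05) = 0.74382 / 0.31420 ≈ 2.3673
Ratio ≈ 2.37:1


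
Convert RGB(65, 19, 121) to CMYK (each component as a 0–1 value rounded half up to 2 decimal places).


R'=65/255≈0.2549, G'=19/255≈0.0745, B'=121/255≈0.4745
K = 1 - max(R',G',B') = 1 - 121/255 = 134/255 = 0.52549… → 0.53
(1-R'-K)/(1-K) simplifies to (max-R)/max with max = 121:
C = (121-65)/121 = 56/121 = 0.46280… → 0.46
M = (121-19)/121 = 102/121 = 0.84297… → 0.84
Y = (121-121)/121 = 0/121 = 0 → 0.00
= CMYK(0.46, 0.84, 0.00, 0.53)


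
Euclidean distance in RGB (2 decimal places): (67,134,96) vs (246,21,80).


d = √[(R₁-R₂)² + (G₁-G₂)² + (B₁-B₂)²]
d = √[(67-246)² + (134-21)² + (96-80)²]
d = √[32041 + 12769 + 256]
d = √45066
d ≈ 212.29


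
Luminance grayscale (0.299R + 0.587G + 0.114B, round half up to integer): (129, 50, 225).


Gray = 0.299×R + 0.587×G + 0.114×B
Gray = 0.299×129 + 0.587×50 + 0.114×225
Gray = 38.571 + 29.350 + 25.650
Gray = 93.571 → round half up → 94
Gray = 94


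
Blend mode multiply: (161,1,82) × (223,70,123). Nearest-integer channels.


Multiply: C = A×B/255, rounded to nearest integer
R: 161×223/255 = 35903/255 ≈ 140.796 → 141
G: 1×70/255 = 70/255 ≈ 0.275 → 0
B: 82×123/255 = 10086/255 ≈ 39.553 → 40
= RGB(141, 0, 40)


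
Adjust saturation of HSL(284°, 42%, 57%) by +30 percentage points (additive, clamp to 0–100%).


Original S = 42%
Adjustment = +30 percentage points
New S = 42 + (30) = 72
Clamp to [0, 100] → 72
= HSL(284°, 72%, 57%)


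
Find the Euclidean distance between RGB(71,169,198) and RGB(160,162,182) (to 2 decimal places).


d = √[(R₁-R₂)² + (G₁-G₂)² + (B₁-B₂)²]
d = √[(71-160)² + (169-162)² + (198-182)²]
d = √[7921 + 49 + 256]
d = √8226
d ≈ 90.70


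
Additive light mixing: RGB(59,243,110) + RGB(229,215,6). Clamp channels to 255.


Additive: each channel = min(255, C₁+C₂)
R: 59+229 = 288 → 255
G: 243+215 = 458 → 255
B: 110+6 = 116 → 116
= RGB(255, 255, 116)


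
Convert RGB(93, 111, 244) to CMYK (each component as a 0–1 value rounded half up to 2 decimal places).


R'=93/255≈0.3647, G'=111/255≈0.4353, B'=244/255≈0.9569
K = 1 - max(R',G',B') = 1 - 244/255 = 11/255 = 0.04313… → 0.04
(1-R'-K)/(1-K) simplifies to (max-R)/max with max = 244:
C = (244-93)/244 = 151/244 = 0.61885… → 0.62
M = (244-111)/244 = 133/244 = 0.54508… → 0.55
Y = (244-244)/244 = 0/244 = 0 → 0.00
= CMYK(0.62, 0.55, 0.00, 0.04)


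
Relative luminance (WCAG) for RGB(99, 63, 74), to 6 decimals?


Linearize each channel (sRGB transfer function): c = v/255; c_lin = c/12.92 if c ≤ 0.04045, else ((c+0.055)/1.055)^2.4
  R: 99/255 ≈ 0.388235 > 0.04045 → ((0.388235+0.055)/1.055)^2.4 ≈ 0.124772
  G: 63/255 ≈ 0.247059 > 0.04045 → ((0.247059+0.055)/1.055)^2.4 ≈ 0.049707
  B: 74/255 ≈ 0.290196 > 0.04045 → ((0.290196+0.055)/1.055)^2.4 ≈ 0.068478
R_lin = 0.124772, G_lin = 0.049707, B_lin = 0.068478
L = 0.2126×R + 0.7152×G + 0.0722×B
L = 0.2126×0.124772 + 0.7152×0.049707 + 0.0722×0.068478
L ≈ 0.067021


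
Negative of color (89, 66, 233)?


Invert: (255-R, 255-G, 255-B)
R: 255-89 = 166
G: 255-66 = 189
B: 255-233 = 22
= RGB(166, 189, 22)


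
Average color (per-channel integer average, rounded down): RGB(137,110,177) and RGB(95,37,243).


Midpoint: each channel = ⌊(C₁+C₂)/2⌋
R: ⌊(137+95)/2⌋ = 116
G: ⌊(110+37)/2⌋ = 73
B: ⌊(177+243)/2⌋ = 210
= RGB(116, 73, 210)


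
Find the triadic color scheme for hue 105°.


Triadic: equally spaced at 120° intervals
H1 = 105°
H2 = (105 + 120) mod 360 = 225°
H3 = (105 + 240) mod 360 = 345°
Triadic = 105°, 225°, 345°


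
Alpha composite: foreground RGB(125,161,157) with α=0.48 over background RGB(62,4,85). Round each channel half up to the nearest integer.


C = α×F + (1-α)×B, with 1-α = 0.52
R: 0.48×125 + 0.52×62 = 60.00 + 32.24 = 92.24 → 92
G: 0.48×161 + 0.52×4 = 77.28 + 2.08 = 79.36 → 79
B: 0.48×157 + 0.52×85 = 75.36 + 44.20 = 119.56 → 120
= RGB(92, 79, 120)


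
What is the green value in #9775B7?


Color: #9775B7
R = 97 = 151
G = 75 = 117
B = B7 = 183
Green = 117


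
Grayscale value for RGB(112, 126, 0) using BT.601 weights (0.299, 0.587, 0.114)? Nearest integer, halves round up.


Gray = 0.299×R + 0.587×G + 0.114×B
Gray = 0.299×112 + 0.587×126 + 0.114×0
Gray = 33.488 + 73.962 + 0.000
Gray = 107.450 → round half up → 107
Gray = 107


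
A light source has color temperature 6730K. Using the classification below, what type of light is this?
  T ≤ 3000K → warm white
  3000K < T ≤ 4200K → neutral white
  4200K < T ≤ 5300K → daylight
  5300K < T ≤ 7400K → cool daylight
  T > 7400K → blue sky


Temperature: 6730K
5300K < 6730K ≤ 7400K → cool daylight
Classification: cool daylight


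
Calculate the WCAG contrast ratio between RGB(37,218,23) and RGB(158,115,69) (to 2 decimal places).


Linearize each sRGB channel c=v/255: c/12.92 if c ≤ 0.04045 else ((c+0.055)/1.055)^2.4
L = 0.2126×R_lin + 0.7152×G_lin + 0.0722×B_lin
Color 1 (37,218,23):
  R=37: 37/255≈0.1451 > 0.04045 → ((0.1451+0.055)/1.055)^2.4 ≈ 0.01850
  G=218: 218/255≈0.8549 > 0.04045 → ((0.8549+0.055)/1.055)^2.4 ≈ 0.70110
  B=23: 23/255≈0.0902 > 0.04045 → ((0.0902+0.055)/1.055)^2.4 ≈ 0.00857
  L1 = 0.2126×0.01850 + 0.7152×0.70110 + 0.0722×0.00857 ≈ 0.50598
Color 2 (158,115,69):
  R=158: 158/255≈0.6196 > 0.04045 → ((0.6196+0.055)/1.055)^2.4 ≈ 0.34191
  G=115: 115/255≈0.4510 > 0.04045 → ((0.4510+0.055)/1.055)^2.4 ≈ 0.17144
  B=69: 69/255≈0.2706 > 0.04045 → ((0.2706+0.055)/1.055)^2.4 ≈ 0.05951
  L2 = 0.2126×0.34191 + 0.7152×0.17144 + 0.0722×0.05951 ≈ 0.19960
Lighter = 0.50598, Darker = 0.19960
Ratio = (L_lighter + 0.05) / (L_darker + 0.05)
Ratio = (0.50598 + 0.05) / (0.19960 + 0.05) = 0.55598 / 0.24960 ≈ 2.2275
Ratio ≈ 2.23:1


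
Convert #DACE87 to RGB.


DA → 218 (R)
CE → 206 (G)
87 → 135 (B)
= RGB(218, 206, 135)


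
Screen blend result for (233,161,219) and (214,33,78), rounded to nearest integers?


Screen: C = 255 - (255-A)×(255-B)/255, rounded to nearest integer
R: 255 - (255-233)×(255-214)/255 = 255 - 902/255 ≈ 255 - 3.537 = 251.463 → 251
G: 255 - (255-161)×(255-33)/255 = 255 - 20868/255 ≈ 255 - 81.835 = 173.165 → 173
B: 255 - (255-219)×(255-78)/255 = 255 - 6372/255 ≈ 255 - 24.988 = 230.012 → 230
= RGB(251, 173, 230)


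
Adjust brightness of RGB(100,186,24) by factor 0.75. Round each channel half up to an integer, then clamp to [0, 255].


Multiply each channel by 0.75, round half up, clamp to [0, 255]
R: 100×0.75 = 75
G: 186×0.75 = 139.5 → round → 140
B: 24×0.75 = 18
= RGB(75, 140, 18)
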